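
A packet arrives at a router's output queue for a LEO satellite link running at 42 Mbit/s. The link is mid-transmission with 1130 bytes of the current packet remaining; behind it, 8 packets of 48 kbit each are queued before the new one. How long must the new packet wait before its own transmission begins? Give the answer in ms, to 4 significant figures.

Each queued packet: L/R = 48000/42000000 = 1.14286 ms.
8 queued → 9.14286 ms.
Plus remaining 9040 bits of current packet: 0.215238 ms.
Queuing delay = 9.358 ms.

9.358 ms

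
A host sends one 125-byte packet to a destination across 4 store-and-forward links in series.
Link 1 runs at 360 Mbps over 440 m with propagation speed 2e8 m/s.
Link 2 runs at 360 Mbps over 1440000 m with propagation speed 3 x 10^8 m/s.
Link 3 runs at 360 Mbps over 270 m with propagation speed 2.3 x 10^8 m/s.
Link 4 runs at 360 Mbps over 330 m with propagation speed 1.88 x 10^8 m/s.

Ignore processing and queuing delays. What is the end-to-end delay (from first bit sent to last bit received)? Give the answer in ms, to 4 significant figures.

4.816 ms

L = 125 × 8 = 1000 bits.
Transmission delay per hop = L/R = 1000/360000000 = 0.00277778 ms; 4 hops → 0.0111111 ms.
Propagation delays (d/s per hop): 0.0022, 4.8, 0.00117391, 0.00175532 ms; sum = 4.80513 ms.
End-to-end = 4.816 ms.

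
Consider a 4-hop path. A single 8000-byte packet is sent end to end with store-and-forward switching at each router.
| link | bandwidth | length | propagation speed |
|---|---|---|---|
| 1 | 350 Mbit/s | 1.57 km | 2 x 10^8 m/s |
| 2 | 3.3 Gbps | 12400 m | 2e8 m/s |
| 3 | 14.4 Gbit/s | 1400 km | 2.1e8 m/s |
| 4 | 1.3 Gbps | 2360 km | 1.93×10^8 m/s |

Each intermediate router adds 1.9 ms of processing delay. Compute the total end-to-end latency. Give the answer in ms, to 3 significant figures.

24.9 ms

L = 8000 × 8 = 64000 bits.
Transmission delays (L/R per hop): 0.182857, 0.0193939, 0.00444444, 0.0492308 ms; sum = 0.255926 ms.
Propagation delays (d/s per hop): 0.00785, 0.062, 6.66667, 12.228 ms; sum = 18.9645 ms.
Processing at 3 router(s): 3 × 1.9 ms = 5.7 ms.
End-to-end = 24.9 ms.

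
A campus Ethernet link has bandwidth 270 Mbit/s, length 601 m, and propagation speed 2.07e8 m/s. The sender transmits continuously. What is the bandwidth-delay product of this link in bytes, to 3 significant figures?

98.0 bytes

Propagation delay = 601 / 2.07e+08 = 2.90338e-06 s.
BDP = R × t_prop = 270000000 × 2.90338e-06 = 783.913 bits.
In bytes: 783.913/8 = 98.0 bytes.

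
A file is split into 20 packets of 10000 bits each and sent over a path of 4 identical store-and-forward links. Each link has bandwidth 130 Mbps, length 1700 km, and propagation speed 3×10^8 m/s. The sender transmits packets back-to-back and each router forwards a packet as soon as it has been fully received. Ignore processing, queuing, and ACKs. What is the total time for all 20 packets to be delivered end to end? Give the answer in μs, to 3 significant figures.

24400 μs

Per-hop transmission t_tx = L/R = 10000/130000000 = 76.9231 μs.
Per-hop propagation t_prop = 1700000/300000000 = 5666.67 μs.
Pipeline fill: first packet needs 4·t_tx to clear all hops; remaining 19 packets each add one t_tx.
Total = (4+20-1)·t_tx + 4·t_prop = 23·76.9231 + 4·5666.67 = 24400 μs.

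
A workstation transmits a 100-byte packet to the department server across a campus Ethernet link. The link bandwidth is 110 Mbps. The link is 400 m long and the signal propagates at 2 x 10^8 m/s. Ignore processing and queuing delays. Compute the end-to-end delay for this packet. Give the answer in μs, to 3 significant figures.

L = 100 × 8 = 800 bits.
Transmission delay = L/R = 800 / 110000000 = 7.27273 μs.
Propagation delay = d/s = 400 m / 200000000 m/s = 2 μs.
Total = 9.27 μs.

9.27 μs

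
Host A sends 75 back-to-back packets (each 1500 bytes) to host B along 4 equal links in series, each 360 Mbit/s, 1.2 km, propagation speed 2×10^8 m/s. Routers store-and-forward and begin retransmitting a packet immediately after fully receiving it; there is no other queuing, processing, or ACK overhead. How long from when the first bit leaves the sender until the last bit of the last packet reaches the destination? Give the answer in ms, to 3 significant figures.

Per-hop transmission t_tx = L/R = 12000/360000000 = 0.0333333 ms.
Per-hop propagation t_prop = 1200/200000000 = 0.006 ms.
Pipeline fill: first packet needs 4·t_tx to clear all hops; remaining 74 packets each add one t_tx.
Total = (4+75-1)·t_tx + 4·t_prop = 78·0.0333333 + 4·0.006 = 2.62 ms.

2.62 ms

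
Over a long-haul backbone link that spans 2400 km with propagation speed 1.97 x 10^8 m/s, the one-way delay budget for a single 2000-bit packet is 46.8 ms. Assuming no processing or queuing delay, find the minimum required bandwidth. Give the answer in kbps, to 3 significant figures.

57.8 kbps

Propagation delay = 2400000 / 197000000 = 12.1827 ms.
Transmission budget = 46.8 − 12.1827 = 34.6173 ms.
R ≥ L / t_tx = 2000 bits / 0.0346173 s = 57.8 kbps.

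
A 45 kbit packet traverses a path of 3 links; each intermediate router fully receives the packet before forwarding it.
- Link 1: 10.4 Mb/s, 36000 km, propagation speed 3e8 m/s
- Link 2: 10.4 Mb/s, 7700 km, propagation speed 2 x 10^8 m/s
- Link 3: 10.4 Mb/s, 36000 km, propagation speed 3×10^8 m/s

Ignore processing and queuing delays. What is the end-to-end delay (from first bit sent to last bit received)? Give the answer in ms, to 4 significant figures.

L = 45000 bits.
Transmission delay per hop = L/R = 45000/10400000 = 4.32692 ms; 3 hops → 12.9808 ms.
Propagation delays (d/s per hop): 120, 38.5, 120 ms; sum = 278.5 ms.
End-to-end = 291.5 ms.

291.5 ms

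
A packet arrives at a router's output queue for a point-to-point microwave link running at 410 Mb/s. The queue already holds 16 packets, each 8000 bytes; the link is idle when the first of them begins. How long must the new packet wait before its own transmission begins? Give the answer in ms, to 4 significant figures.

Each queued packet: L/R = 64000/410000000 = 0.156098 ms.
16 queued → 2.49756 ms.
Queuing delay = 2.498 ms.

2.498 ms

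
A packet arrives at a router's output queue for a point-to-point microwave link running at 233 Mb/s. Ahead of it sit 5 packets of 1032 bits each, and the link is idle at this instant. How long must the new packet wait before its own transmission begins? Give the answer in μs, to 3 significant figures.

Each queued packet: L/R = 1032/233000000 = 4.42918 μs.
5 queued → 22.1459 μs.
Queuing delay = 22.1 μs.

22.1 μs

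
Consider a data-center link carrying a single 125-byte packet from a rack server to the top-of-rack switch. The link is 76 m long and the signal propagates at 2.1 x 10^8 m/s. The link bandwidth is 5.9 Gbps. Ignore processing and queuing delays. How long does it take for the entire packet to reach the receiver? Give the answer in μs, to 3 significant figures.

L = 125 × 8 = 1000 bits.
Transmission delay = L/R = 1000 / 5900000000 = 0.169492 μs.
Propagation delay = d/s = 76 m / 210000000 m/s = 0.361905 μs.
Total = 0.531 μs.

0.531 μs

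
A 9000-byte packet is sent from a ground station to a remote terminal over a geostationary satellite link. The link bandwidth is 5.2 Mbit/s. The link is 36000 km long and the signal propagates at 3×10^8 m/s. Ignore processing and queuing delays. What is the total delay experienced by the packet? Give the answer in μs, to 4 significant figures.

L = 9000 × 8 = 72000 bits.
Transmission delay = L/R = 72000 / 5200000 = 13846.2 μs.
Propagation delay = d/s = 36000000 m / 300000000 m/s = 120000 μs.
Total = 133800 μs.

133800 μs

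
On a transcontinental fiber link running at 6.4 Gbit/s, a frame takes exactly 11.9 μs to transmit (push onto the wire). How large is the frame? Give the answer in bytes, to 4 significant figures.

L = R × t_tx = 6400000000 b/s × 1.19e-05 s = 76160 bits.
In bytes: 76160 / 8 = 9520 bytes.

9520 bytes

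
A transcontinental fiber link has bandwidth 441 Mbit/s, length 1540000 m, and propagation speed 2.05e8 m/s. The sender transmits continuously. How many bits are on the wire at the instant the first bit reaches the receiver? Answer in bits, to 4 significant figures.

3313000 bits

Propagation delay = 1540000 / 2.05e+08 = 0.0075122 s.
BDP = R × t_prop = 441000000 × 0.0075122 = 3312880 bits.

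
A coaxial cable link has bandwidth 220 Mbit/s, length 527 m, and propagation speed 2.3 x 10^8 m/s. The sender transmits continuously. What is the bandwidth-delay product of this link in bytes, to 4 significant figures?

63.01 bytes

Propagation delay = 527 / 2.3e+08 = 2.2913e-06 s.
BDP = R × t_prop = 220000000 × 2.2913e-06 = 504.087 bits.
In bytes: 504.087/8 = 63.01 bytes.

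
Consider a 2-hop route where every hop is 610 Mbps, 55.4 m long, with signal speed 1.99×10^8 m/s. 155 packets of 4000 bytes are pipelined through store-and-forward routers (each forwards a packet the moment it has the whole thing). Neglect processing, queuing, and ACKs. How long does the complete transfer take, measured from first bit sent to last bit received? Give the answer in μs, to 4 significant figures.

Per-hop transmission t_tx = L/R = 32000/610000000 = 52.459 μs.
Per-hop propagation t_prop = 55.4/199000000 = 0.278392 μs.
Pipeline fill: first packet needs 2·t_tx to clear all hops; remaining 154 packets each add one t_tx.
Total = (2+155-1)·t_tx + 2·t_prop = 156·52.459 + 2·0.278392 = 8184 μs.

8184 μs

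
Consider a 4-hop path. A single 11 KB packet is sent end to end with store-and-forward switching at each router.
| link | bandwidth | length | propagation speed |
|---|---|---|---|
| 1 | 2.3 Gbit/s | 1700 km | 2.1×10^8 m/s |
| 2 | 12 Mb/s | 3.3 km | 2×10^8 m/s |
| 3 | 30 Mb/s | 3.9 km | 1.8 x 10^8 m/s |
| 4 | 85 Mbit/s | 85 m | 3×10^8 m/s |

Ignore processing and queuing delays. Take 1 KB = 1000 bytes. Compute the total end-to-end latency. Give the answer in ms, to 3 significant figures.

L = 88000 bits.
Transmission delays (L/R per hop): 0.0382609, 7.33333, 2.93333, 1.03529 ms; sum = 11.3402 ms.
Propagation delays (d/s per hop): 8.09524, 0.0165, 0.0216667, 0.000283333 ms; sum = 8.13369 ms.
End-to-end = 19.5 ms.

19.5 ms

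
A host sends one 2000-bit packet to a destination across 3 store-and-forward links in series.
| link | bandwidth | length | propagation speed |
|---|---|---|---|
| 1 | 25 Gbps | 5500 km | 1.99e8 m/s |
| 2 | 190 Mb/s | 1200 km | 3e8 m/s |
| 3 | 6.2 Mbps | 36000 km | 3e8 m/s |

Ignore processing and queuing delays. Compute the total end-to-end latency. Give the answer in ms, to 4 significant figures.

Transmission delays (L/R per hop): 8e-05, 0.0105263, 0.322581 ms; sum = 0.333187 ms.
Propagation delays (d/s per hop): 27.6382, 4, 120 ms; sum = 151.638 ms.
End-to-end = 152.0 ms.

152.0 ms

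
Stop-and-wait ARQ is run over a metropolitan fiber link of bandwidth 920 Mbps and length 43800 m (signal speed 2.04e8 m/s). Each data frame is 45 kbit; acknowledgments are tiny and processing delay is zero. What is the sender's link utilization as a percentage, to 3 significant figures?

10.2 %

t_tx = L/R = 45000/920000000 = 4.8913e-05 s.
t_prop = 43800/204000000 = 0.000214706 s; RTT = 0.000429412 s.
Cycle = t_tx + RTT = 0.000478325 s.
Utilization = t_tx / cycle = 4.8913e-05/0.000478325 = 10.2 %.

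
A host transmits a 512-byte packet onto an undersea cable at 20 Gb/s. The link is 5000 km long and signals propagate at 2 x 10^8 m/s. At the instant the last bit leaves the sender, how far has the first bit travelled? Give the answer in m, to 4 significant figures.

40.96 m

t_tx = L/R = 4096/20000000000 = 2.048e-07 s.
Distance = s × t_tx = 200000000 × 2.048e-07 = 40.96 m.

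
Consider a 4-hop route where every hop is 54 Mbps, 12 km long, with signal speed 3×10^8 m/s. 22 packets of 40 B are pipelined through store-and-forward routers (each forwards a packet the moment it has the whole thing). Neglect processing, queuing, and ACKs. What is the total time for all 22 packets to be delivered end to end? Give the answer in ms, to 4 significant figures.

0.3081 ms

Per-hop transmission t_tx = L/R = 320/54000000 = 0.00592593 ms.
Per-hop propagation t_prop = 12000/300000000 = 0.04 ms.
Pipeline fill: first packet needs 4·t_tx to clear all hops; remaining 21 packets each add one t_tx.
Total = (4+22-1)·t_tx + 4·t_prop = 25·0.00592593 + 4·0.04 = 0.3081 ms.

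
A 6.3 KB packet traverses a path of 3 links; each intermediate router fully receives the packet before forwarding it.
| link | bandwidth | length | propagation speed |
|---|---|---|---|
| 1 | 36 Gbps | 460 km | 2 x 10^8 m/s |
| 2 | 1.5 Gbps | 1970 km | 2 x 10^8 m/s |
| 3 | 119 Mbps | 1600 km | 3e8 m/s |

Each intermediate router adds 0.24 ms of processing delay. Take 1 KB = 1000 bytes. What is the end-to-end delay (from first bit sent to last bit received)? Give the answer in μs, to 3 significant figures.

18400 μs

L = 50400 bits.
Transmission delays (L/R per hop): 1.4, 33.6, 423.529 μs; sum = 458.529 μs.
Propagation delays (d/s per hop): 2300, 9850, 5333.33 μs; sum = 17483.3 μs.
Processing at 2 router(s): 2 × 0.24 ms = 480 μs.
End-to-end = 18400 μs.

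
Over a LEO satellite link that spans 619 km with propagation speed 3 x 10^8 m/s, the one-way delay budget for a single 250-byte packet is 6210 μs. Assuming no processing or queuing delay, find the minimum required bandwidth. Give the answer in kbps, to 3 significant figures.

482 kbps

L = 2000 bits.
Propagation delay = 619000 / 300000000 = 2063.33 μs.
Transmission budget = 6210 − 2063.33 = 4146.67 μs.
R ≥ L / t_tx = 2000 bits / 0.00414667 s = 482 kbps.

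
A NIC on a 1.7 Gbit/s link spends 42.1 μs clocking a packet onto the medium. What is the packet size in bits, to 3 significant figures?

L = R × t_tx = 1700000000 b/s × 4.21e-05 s = 71570 bits.

71600 bits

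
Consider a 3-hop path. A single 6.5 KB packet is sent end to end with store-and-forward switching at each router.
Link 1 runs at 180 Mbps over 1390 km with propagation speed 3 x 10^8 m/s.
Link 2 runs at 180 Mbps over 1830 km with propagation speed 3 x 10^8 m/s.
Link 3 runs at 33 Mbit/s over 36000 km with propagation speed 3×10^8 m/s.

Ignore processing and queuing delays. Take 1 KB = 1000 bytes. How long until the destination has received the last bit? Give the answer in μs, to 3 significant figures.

133000 μs

L = 52000 bits.
Transmission delays (L/R per hop): 288.889, 288.889, 1575.76 μs; sum = 2153.54 μs.
Propagation delays (d/s per hop): 4633.33, 6100, 120000 μs; sum = 130733 μs.
End-to-end = 133000 μs.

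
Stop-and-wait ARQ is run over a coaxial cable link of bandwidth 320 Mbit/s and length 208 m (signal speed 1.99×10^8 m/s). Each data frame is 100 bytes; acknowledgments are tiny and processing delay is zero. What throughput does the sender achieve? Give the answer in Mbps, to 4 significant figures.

t_tx = L/R = 800/320000000 = 2.5e-06 s.
t_prop = 208/199000000 = 1.04523e-06 s; RTT = 2.09045e-06 s.
Cycle = t_tx + RTT = 4.59045e-06 s.
Throughput = L / cycle = 800 / 4.59045e-06 = 174.3 Mbps.

174.3 Mbps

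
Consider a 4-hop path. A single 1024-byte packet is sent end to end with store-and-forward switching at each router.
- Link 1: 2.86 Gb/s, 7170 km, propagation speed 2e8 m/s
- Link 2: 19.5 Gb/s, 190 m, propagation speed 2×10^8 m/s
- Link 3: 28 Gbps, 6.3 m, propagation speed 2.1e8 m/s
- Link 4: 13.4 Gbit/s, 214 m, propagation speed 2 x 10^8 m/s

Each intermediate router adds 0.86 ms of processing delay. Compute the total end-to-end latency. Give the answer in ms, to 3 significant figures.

L = 1024 × 8 = 8192 bits.
Transmission delays (L/R per hop): 0.00286434, 0.000420103, 0.000292571, 0.000611343 ms; sum = 0.00418835 ms.
Propagation delays (d/s per hop): 35.85, 0.00095, 3e-05, 0.00107 ms; sum = 35.8521 ms.
Processing at 3 router(s): 3 × 0.86 ms = 2.58 ms.
End-to-end = 38.4 ms.

38.4 ms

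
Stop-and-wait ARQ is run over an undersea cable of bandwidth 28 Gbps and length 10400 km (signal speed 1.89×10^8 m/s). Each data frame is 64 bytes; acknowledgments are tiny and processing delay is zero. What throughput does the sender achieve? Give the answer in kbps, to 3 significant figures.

t_tx = L/R = 512/28000000000 = 1.82857e-08 s.
t_prop = 10400000/189000000 = 0.0550265 s; RTT = 0.110053 s.
Cycle = t_tx + RTT = 0.110053 s.
Throughput = L / cycle = 512 / 0.110053 = 4.65 kbps.

4.65 kbps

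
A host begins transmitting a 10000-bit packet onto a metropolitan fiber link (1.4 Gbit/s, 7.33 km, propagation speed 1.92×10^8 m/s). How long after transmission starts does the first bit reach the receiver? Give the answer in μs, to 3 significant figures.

38.2 μs

First bit experiences only propagation delay: d/s = 7330/192000000 = 38.2 μs.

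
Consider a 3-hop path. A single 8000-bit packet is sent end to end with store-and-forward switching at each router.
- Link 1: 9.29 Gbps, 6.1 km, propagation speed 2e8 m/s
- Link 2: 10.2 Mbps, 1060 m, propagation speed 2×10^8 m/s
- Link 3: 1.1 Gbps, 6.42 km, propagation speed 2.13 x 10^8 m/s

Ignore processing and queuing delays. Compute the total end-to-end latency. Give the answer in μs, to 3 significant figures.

Transmission delays (L/R per hop): 0.861141, 784.314, 7.27273 μs; sum = 792.448 μs.
Propagation delays (d/s per hop): 30.5, 5.3, 30.1408 μs; sum = 65.9408 μs.
End-to-end = 858 μs.

858 μs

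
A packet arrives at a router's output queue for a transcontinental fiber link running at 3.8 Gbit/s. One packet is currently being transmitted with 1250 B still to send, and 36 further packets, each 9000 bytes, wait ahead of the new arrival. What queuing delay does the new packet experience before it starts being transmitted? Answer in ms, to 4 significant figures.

0.6847 ms

Each queued packet: L/R = 72000/3800000000 = 0.0189474 ms.
36 queued → 0.682105 ms.
Plus remaining 10000 bits of current packet: 0.00263158 ms.
Queuing delay = 0.6847 ms.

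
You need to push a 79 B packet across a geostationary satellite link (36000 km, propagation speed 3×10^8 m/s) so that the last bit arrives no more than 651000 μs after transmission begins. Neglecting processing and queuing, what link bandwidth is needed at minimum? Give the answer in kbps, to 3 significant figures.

1.19 kbps

L = 632 bits.
Propagation delay = 36000000 / 300000000 = 120000 μs.
Transmission budget = 651000 − 120000 = 531000 μs.
R ≥ L / t_tx = 632 bits / 0.531 s = 1.19 kbps.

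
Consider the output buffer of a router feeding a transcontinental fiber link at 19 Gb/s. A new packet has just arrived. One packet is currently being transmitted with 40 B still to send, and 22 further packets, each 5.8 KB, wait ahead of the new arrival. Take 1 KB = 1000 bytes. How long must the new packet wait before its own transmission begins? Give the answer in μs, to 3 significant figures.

53.7 μs

Each queued packet: L/R = 46400/19000000000 = 2.44211 μs.
22 queued → 53.7263 μs.
Plus remaining 320 bits of current packet: 0.0168421 μs.
Queuing delay = 53.7 μs.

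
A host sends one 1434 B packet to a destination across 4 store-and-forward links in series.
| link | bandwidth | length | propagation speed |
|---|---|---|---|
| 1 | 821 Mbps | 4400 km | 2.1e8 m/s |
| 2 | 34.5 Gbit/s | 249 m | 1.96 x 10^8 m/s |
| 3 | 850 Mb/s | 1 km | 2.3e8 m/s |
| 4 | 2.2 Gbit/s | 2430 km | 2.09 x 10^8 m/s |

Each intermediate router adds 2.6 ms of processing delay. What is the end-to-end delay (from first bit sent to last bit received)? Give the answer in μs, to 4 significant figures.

40420 μs

L = 1434 × 8 = 11472 bits.
Transmission delays (L/R per hop): 13.9732, 0.332522, 13.4965, 5.21455 μs; sum = 33.0167 μs.
Propagation delays (d/s per hop): 20952.4, 1.27041, 4.34783, 11626.8 μs; sum = 32584.8 μs.
Processing at 3 router(s): 3 × 2.6 ms = 7800 μs.
End-to-end = 40420 μs.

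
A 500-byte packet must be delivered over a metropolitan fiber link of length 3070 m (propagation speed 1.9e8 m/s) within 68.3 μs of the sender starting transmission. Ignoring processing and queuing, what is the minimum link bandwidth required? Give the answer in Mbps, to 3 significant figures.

76.7 Mbps

L = 4000 bits.
Propagation delay = 3070 / 190000000 = 16.1579 μs.
Transmission budget = 68.3 − 16.1579 = 52.1421 μs.
R ≥ L / t_tx = 4000 bits / 5.21421e-05 s = 76.7 Mbps.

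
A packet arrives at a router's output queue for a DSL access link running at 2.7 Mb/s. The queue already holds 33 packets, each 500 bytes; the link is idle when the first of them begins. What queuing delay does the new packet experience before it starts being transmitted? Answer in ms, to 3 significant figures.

Each queued packet: L/R = 4000/2700000 = 1.48148 ms.
33 queued → 48.8889 ms.
Queuing delay = 48.9 ms.

48.9 ms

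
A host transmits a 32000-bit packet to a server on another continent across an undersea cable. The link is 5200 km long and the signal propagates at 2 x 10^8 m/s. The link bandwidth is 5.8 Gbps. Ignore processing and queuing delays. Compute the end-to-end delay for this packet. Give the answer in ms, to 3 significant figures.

Transmission delay = L/R = 32000 / 5800000000 = 0.00551724 ms.
Propagation delay = d/s = 5200000 m / 200000000 m/s = 26 ms.
Total = 26.0 ms.

26.0 ms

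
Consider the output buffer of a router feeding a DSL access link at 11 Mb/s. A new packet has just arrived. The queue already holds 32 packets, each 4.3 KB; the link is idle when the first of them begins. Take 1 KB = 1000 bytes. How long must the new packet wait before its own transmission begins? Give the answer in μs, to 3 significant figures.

Each queued packet: L/R = 34400/11000000 = 3127.27 μs.
32 queued → 100073 μs.
Queuing delay = 100000 μs.

100000 μs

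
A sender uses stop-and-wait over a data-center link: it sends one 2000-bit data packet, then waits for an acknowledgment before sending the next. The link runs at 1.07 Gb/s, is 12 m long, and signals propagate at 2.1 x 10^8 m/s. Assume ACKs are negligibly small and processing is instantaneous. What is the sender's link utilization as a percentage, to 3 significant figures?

94.2 %

t_tx = L/R = 2000/1.07e+09 = 1.86916e-06 s.
t_prop = 12/210000000 = 5.71429e-08 s; RTT = 1.14286e-07 s.
Cycle = t_tx + RTT = 1.98344e-06 s.
Utilization = t_tx / cycle = 1.86916e-06/1.98344e-06 = 94.2 %.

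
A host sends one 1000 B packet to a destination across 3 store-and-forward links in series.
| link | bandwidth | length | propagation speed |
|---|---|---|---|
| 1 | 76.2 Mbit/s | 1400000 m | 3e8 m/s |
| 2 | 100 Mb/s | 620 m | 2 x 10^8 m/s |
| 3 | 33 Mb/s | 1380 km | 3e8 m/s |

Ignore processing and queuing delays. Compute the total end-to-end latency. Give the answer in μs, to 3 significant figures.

9700 μs

L = 1000 × 8 = 8000 bits.
Transmission delays (L/R per hop): 104.987, 80, 242.424 μs; sum = 427.411 μs.
Propagation delays (d/s per hop): 4666.67, 3.1, 4600 μs; sum = 9269.77 μs.
End-to-end = 9700 μs.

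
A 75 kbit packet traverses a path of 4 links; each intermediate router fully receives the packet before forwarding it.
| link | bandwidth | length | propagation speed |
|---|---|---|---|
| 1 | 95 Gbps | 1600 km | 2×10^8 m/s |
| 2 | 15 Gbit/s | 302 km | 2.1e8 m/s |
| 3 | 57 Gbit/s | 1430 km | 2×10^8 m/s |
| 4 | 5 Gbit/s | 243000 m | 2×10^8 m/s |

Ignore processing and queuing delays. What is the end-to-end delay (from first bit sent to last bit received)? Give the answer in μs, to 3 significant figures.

17800 μs

L = 75000 bits.
Transmission delays (L/R per hop): 0.789474, 5, 1.31579, 15 μs; sum = 22.1053 μs.
Propagation delays (d/s per hop): 8000, 1438.1, 7150, 1215 μs; sum = 17803.1 μs.
End-to-end = 17800 μs.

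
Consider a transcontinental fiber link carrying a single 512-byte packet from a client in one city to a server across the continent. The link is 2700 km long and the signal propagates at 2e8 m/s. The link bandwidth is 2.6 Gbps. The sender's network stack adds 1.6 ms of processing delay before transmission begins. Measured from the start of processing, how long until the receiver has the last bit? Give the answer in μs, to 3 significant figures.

15100 μs

L = 512 × 8 = 4096 bits.
Transmission delay = L/R = 4096 / 2600000000 = 1.57538 μs.
Propagation delay = d/s = 2700000 m / 200000000 m/s = 13500 μs.
Plus processing delay 1.6 ms = 1600 μs.
Total = 15100 μs.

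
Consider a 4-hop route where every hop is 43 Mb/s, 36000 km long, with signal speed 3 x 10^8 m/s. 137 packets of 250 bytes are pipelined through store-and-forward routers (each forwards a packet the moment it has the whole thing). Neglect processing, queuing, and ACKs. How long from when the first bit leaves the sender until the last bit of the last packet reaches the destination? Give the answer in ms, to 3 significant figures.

Per-hop transmission t_tx = L/R = 2000/43000000 = 0.0465116 ms.
Per-hop propagation t_prop = 36000000/300000000 = 120 ms.
Pipeline fill: first packet needs 4·t_tx to clear all hops; remaining 136 packets each add one t_tx.
Total = (4+137-1)·t_tx + 4·t_prop = 140·0.0465116 + 4·120 = 487 ms.

487 ms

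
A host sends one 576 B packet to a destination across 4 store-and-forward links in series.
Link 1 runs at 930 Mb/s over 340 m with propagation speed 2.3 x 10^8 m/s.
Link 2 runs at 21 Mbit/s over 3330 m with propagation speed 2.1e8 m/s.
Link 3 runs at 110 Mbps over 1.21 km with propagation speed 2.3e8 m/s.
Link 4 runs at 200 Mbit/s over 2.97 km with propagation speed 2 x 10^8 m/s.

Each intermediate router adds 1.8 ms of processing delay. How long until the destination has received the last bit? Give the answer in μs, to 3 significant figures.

5730 μs

L = 576 × 8 = 4608 bits.
Transmission delays (L/R per hop): 4.95484, 219.429, 41.8909, 23.04 μs; sum = 289.314 μs.
Propagation delays (d/s per hop): 1.47826, 15.8571, 5.26087, 14.85 μs; sum = 37.4463 μs.
Processing at 3 router(s): 3 × 1.8 ms = 5400 μs.
End-to-end = 5730 μs.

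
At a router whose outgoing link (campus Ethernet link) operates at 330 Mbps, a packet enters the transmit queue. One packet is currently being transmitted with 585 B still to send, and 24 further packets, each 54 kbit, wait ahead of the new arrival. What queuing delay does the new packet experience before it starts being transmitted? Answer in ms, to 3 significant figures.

Each queued packet: L/R = 54000/330000000 = 0.163636 ms.
24 queued → 3.92727 ms.
Plus remaining 4680 bits of current packet: 0.0141818 ms.
Queuing delay = 3.94 ms.

3.94 ms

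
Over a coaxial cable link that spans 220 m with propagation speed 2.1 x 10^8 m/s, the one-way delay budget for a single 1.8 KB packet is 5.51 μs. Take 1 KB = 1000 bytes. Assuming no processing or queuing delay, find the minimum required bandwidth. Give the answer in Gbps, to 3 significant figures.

3.23 Gbps

L = 14400 bits.
Propagation delay = 220 / 210000000 = 1.04762 μs.
Transmission budget = 5.51 − 1.04762 = 4.46238 μs.
R ≥ L / t_tx = 14400 bits / 4.46238e-06 s = 3.23 Gbps.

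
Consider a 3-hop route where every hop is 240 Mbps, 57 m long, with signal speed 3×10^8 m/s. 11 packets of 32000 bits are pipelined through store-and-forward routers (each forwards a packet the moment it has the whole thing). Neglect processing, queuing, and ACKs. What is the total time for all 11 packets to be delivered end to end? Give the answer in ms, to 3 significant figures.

1.73 ms

Per-hop transmission t_tx = L/R = 32000/240000000 = 0.133333 ms.
Per-hop propagation t_prop = 57/300000000 = 0.00019 ms.
Pipeline fill: first packet needs 3·t_tx to clear all hops; remaining 10 packets each add one t_tx.
Total = (3+11-1)·t_tx + 3·t_prop = 13·0.133333 + 3·0.00019 = 1.73 ms.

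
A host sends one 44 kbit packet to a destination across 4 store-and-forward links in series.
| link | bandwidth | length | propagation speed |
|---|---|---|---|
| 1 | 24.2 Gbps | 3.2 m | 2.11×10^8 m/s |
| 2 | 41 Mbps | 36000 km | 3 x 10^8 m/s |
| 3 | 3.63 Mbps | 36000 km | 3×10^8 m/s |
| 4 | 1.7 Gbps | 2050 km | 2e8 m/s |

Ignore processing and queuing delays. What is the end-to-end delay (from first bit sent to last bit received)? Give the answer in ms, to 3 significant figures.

263 ms

L = 44000 bits.
Transmission delays (L/R per hop): 0.00181818, 1.07317, 12.1212, 0.0258824 ms; sum = 13.2221 ms.
Propagation delays (d/s per hop): 1.51659e-05, 120, 120, 10.25 ms; sum = 250.25 ms.
End-to-end = 263 ms.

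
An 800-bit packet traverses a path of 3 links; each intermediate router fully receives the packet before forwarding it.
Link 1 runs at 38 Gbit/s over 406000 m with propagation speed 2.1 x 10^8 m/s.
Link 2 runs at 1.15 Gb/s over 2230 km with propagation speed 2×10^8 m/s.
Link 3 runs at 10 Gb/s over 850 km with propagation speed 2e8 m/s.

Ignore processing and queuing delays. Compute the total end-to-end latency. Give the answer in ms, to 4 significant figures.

17.33 ms

Transmission delays (L/R per hop): 2.10526e-05, 0.000695652, 8e-05 ms; sum = 0.000796705 ms.
Propagation delays (d/s per hop): 1.93333, 11.15, 4.25 ms; sum = 17.3333 ms.
End-to-end = 17.33 ms.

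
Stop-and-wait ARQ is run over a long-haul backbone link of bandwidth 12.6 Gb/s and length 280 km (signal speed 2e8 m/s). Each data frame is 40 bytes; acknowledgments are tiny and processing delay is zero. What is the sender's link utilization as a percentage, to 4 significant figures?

0.0009070 %

t_tx = L/R = 320/12600000000 = 2.53968e-08 s.
t_prop = 280000/200000000 = 0.0014 s; RTT = 0.0028 s.
Cycle = t_tx + RTT = 0.00280003 s.
Utilization = t_tx / cycle = 2.53968e-08/0.00280003 = 0.0009070 %.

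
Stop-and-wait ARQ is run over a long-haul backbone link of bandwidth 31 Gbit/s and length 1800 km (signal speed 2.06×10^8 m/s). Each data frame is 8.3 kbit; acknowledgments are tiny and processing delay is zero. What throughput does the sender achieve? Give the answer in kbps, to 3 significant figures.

t_tx = L/R = 8300/31000000000 = 2.67742e-07 s.
t_prop = 1800000/206000000 = 0.00873786 s; RTT = 0.0174757 s.
Cycle = t_tx + RTT = 0.017476 s.
Throughput = L / cycle = 8300 / 0.017476 = 475 kbps.

475 kbps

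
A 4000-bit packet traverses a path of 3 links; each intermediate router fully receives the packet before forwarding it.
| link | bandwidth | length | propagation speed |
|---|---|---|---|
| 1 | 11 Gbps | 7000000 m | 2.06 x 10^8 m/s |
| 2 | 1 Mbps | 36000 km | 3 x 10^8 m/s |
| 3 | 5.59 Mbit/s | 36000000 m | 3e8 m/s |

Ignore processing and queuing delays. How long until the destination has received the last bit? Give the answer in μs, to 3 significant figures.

Transmission delays (L/R per hop): 0.363636, 4000, 715.564 μs; sum = 4715.93 μs.
Propagation delays (d/s per hop): 33980.6, 120000, 120000 μs; sum = 273981 μs.
End-to-end = 279000 μs.

279000 μs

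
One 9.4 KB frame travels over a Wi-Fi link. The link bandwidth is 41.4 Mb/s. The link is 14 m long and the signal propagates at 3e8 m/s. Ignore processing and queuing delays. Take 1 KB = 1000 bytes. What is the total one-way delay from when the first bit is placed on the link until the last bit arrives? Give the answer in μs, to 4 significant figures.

L = 75200 bits.
Transmission delay = L/R = 75200 / 41400000 = 1816.43 μs.
Propagation delay = d/s = 14 m / 300000000 m/s = 0.0466667 μs.
Total = 1816 μs.

1816 μs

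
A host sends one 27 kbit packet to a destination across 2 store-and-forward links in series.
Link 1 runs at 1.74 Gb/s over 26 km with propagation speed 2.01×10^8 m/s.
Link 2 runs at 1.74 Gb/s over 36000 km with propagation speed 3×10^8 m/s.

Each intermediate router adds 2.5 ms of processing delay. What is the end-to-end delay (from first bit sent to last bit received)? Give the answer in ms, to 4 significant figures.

L = 27000 bits.
Transmission delay per hop = L/R = 27000/1740000000 = 0.0155172 ms; 2 hops → 0.0310345 ms.
Propagation delays (d/s per hop): 0.129353, 120 ms; sum = 120.129 ms.
Processing at 1 router(s): 1 × 2.5 ms = 2.5 ms.
End-to-end = 122.7 ms.

122.7 ms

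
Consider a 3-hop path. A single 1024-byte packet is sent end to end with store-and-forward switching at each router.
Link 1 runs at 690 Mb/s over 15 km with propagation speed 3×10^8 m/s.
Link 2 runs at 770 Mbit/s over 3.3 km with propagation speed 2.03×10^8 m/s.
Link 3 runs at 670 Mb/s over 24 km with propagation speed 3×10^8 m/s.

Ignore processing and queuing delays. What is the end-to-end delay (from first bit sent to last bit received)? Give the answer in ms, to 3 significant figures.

0.181 ms

L = 1024 × 8 = 8192 bits.
Transmission delays (L/R per hop): 0.0118725, 0.010639, 0.0122269 ms; sum = 0.0347383 ms.
Propagation delays (d/s per hop): 0.05, 0.0162562, 0.08 ms; sum = 0.146256 ms.
End-to-end = 0.181 ms.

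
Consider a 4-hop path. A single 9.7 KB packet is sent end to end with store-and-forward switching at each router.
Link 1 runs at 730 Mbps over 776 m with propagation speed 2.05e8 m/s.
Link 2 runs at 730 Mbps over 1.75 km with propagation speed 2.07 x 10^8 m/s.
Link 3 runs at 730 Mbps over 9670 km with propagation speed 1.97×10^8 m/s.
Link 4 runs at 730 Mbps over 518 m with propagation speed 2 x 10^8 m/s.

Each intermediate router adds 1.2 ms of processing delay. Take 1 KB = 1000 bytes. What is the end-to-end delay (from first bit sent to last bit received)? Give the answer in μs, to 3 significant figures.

L = 77600 bits.
Transmission delay per hop = L/R = 77600/730000000 = 106.301 μs; 4 hops → 425.205 μs.
Propagation delays (d/s per hop): 3.78537, 8.45411, 49086.3, 2.59 μs; sum = 49101.1 μs.
Processing at 3 router(s): 3 × 1.2 ms = 3600 μs.
End-to-end = 53100 μs.

53100 μs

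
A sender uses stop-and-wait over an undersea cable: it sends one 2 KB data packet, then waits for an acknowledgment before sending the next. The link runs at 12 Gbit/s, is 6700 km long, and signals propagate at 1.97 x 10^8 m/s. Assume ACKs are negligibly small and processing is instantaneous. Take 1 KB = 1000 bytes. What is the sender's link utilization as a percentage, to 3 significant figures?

0.00196 %

t_tx = L/R = 16000/12000000000 = 1.33333e-06 s.
t_prop = 6700000/197000000 = 0.0340102 s; RTT = 0.0680203 s.
Cycle = t_tx + RTT = 0.0680216 s.
Utilization = t_tx / cycle = 1.33333e-06/0.0680216 = 0.00196 %.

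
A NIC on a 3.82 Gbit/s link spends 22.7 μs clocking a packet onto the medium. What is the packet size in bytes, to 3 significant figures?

L = R × t_tx = 3820000000 b/s × 2.27e-05 s = 86714 bits.
In bytes: 86714 / 8 = 10800 bytes.

10800 bytes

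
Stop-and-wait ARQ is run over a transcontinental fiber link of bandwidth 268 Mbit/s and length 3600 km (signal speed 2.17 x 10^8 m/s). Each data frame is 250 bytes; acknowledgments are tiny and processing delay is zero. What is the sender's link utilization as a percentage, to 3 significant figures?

t_tx = L/R = 2000/268000000 = 7.46269e-06 s.
t_prop = 3600000/217000000 = 0.0165899 s; RTT = 0.0331797 s.
Cycle = t_tx + RTT = 0.0331872 s.
Utilization = t_tx / cycle = 7.46269e-06/0.0331872 = 0.0225 %.

0.0225 %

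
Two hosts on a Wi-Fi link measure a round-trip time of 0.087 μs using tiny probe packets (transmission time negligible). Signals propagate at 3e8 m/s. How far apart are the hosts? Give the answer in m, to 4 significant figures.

One-way propagation = RTT/2 = 0.0435 μs.
d = s × t = 300000000 × 4.35e-08 = 13.05 m.

13.05 m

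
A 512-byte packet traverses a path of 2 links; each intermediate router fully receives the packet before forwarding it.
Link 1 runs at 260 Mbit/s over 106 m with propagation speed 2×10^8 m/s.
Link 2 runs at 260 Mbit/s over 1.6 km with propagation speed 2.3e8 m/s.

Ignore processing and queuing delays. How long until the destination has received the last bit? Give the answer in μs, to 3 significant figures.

L = 512 × 8 = 4096 bits.
Transmission delay per hop = L/R = 4096/260000000 = 15.7538 μs; 2 hops → 31.5077 μs.
Propagation delays (d/s per hop): 0.53, 6.95652 μs; sum = 7.48652 μs.
End-to-end = 39.0 μs.

39.0 μs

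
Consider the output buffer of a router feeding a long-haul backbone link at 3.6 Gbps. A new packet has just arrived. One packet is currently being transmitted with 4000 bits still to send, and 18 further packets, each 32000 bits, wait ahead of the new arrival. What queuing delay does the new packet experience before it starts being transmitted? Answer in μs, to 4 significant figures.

Each queued packet: L/R = 32000/3600000000 = 8.88889 μs.
18 queued → 160 μs.
Plus remaining 4000 bits of current packet: 1.11111 μs.
Queuing delay = 161.1 μs.

161.1 μs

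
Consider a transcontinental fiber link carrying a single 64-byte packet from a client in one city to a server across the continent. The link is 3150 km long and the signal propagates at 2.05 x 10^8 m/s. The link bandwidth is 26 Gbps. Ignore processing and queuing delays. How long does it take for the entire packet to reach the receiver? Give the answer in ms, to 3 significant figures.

15.4 ms

L = 64 × 8 = 512 bits.
Transmission delay = L/R = 512 / 26000000000 = 1.96923e-05 ms.
Propagation delay = d/s = 3150000 m / 2.05e+08 m/s = 15.3659 ms.
Total = 15.4 ms.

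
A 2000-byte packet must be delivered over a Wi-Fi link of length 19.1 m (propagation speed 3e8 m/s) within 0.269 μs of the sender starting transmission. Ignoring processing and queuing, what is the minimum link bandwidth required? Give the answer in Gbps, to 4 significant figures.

77.92 Gbps

L = 16000 bits.
Propagation delay = 19.1 / 300000000 = 0.0636667 μs.
Transmission budget = 0.269 − 0.0636667 = 0.205333 μs.
R ≥ L / t_tx = 16000 bits / 2.05333e-07 s = 77.92 Gbps.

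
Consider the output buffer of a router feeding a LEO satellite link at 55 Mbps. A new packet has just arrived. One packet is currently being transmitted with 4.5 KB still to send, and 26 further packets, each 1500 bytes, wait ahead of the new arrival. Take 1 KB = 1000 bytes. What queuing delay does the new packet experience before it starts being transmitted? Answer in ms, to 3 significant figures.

Each queued packet: L/R = 12000/55000000 = 0.218182 ms.
26 queued → 5.67273 ms.
Plus remaining 36000 bits of current packet: 0.654545 ms.
Queuing delay = 6.33 ms.

6.33 ms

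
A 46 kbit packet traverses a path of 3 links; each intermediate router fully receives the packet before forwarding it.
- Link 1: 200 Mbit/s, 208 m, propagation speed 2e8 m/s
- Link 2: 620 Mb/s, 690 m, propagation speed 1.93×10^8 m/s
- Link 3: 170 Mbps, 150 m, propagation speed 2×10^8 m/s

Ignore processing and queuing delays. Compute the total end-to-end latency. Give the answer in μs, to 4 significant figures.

580.1 μs

L = 46000 bits.
Transmission delays (L/R per hop): 230, 74.1935, 270.588 μs; sum = 574.782 μs.
Propagation delays (d/s per hop): 1.04, 3.57513, 0.75 μs; sum = 5.36513 μs.
End-to-end = 580.1 μs.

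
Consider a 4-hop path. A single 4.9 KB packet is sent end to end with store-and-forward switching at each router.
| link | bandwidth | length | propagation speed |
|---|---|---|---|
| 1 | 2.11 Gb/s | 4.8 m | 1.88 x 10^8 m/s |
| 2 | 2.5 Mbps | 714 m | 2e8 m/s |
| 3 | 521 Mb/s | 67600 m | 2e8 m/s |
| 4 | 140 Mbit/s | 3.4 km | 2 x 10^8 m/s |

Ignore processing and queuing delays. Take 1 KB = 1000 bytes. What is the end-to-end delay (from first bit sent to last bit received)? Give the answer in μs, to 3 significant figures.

L = 39200 bits.
Transmission delays (L/R per hop): 18.5782, 15680, 75.2399, 280 μs; sum = 16053.8 μs.
Propagation delays (d/s per hop): 0.0255319, 3.57, 338, 17 μs; sum = 358.596 μs.
End-to-end = 16400 μs.

16400 μs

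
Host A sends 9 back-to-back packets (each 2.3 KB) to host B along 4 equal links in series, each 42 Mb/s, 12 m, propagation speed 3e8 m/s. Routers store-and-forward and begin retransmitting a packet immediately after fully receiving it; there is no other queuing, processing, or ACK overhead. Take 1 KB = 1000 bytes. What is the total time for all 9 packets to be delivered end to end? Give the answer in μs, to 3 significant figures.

Per-hop transmission t_tx = L/R = 18400/42000000 = 438.095 μs.
Per-hop propagation t_prop = 12/300000000 = 0.04 μs.
Pipeline fill: first packet needs 4·t_tx to clear all hops; remaining 8 packets each add one t_tx.
Total = (4+9-1)·t_tx + 4·t_prop = 12·438.095 + 4·0.04 = 5260 μs.

5260 μs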